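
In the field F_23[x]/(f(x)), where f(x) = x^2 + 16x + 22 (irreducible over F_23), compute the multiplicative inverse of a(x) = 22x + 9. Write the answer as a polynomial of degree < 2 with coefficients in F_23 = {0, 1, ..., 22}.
a(x)^(-1) ≡ 19x + 15 (mod f(x))

Since f is irreducible over F_23, F_23[x]/(f) is a field and a(x) ≠ 0 has an inverse. Apply the extended Euclidean algorithm to f(x) and a(x) in F_23[x]: f(x) = (22x + 21)·a(x) + (17). The last nonzero remainder is the constant 17 = gcd(f, a) in F_23. Back-substituting through the division chain expresses 17 = s(x)·a(x) + t(x)·f(x) with s(x) ≡ x + 2 (mod f), so (x + 2)·a(x) ≡ 17 (mod f). Multiplying by 17^(-1) ≡ 19 in F_23 gives a(x)^(-1) ≡ 19·(x + 2) ≡ 19x + 15 (mod f). Check: (22x + 9)·(19x + 15) = 4x^2 + 18x + 20 ≡ 1 (mod x^2 + 16x + 22).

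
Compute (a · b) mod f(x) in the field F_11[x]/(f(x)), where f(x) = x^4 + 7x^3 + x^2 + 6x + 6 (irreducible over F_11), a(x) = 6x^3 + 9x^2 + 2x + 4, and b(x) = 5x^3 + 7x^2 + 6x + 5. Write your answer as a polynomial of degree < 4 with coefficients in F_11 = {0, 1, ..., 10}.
a · b ≡ 4x^3 + 5x + 1 (mod f(x))

Multiply in F_11[x]: a(x)·b(x) = (6x^3 + 9x^2 + 2x + 4)·(5x^3 + 7x^2 + 6x + 5) = 8x^6 + 10x^5 + 10x^4 + 8x^3 + 8x^2 + x + 9. This has degree ≥ 4, so divide by f(x) over F_11: 8x^6 + 10x^5 + 10x^4 + 8x^3 + 8x^2 + x + 9 = (8x^2 + 9x + 5)·(x^4 + 7x^3 + x^2 + 6x + 6) + (4x^3 + 5x + 1). Hence a·b ≡ 4x^3 + 5x + 1 (mod f). (F_11[x]/(f) is a field with 11^4 = 14641 elements since f is irreducible of degree 4.)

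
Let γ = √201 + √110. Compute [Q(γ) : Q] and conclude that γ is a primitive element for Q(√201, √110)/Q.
[Q(γ) : Q] = 4 (equivalently, Q(γ) = Q(√201, √110))

Obviously Q(γ) ⊆ Q(√201, √110), and [Q(√201, √110):Q] = 4 (since 201, 110 are distinct squarefree integers > 1 with 22110 not a perfect square). To show equality we compute the minimal polynomial of γ. From γ = √201 + √110: γ^2 = 201 + 2√(22110) + 110 = 311 + 2√(22110), so γ^2 - 311 = 2√(22110); squaring, (γ^2 - 311)^2 = 4·22110, i.e. γ^4 - 622γ^2 + 96721 - 88440 = 0, i.e. γ^4 - 622γ^2 + 8281 = 0. So γ is a root of x^4 - 622x^2 + 8281. This polynomial is irreducible over Q: it has no rational root (each ±√201 ± √110 is irrational), and any factorization into two quadratics over Q would force √(22110) ∈ Q (pairing opposite roots) or √201, √110 ∈ Q (other pairings), all impossible. Hence [Q(γ):Q] = 4 = [Q(√201, √110):Q], so Q(γ) = Q(√201, √110).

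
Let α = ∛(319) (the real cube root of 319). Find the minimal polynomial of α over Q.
m_α(x) = x^3 - 319

α satisfies α^3 = 319, so x^3 - 319 annihilates α. By the rational root test, a rational root p/q (in lowest terms) of x^3 - 319 would satisfy p^3 = 319 q^3, forcing q = 1 and p^3 = 319; but 319 is not a perfect cube, contradiction. A monic cubic over Q with no rational root is irreducible (any nontrivial factorization would include a linear factor). Hence x^3 - 319 is the minimal polynomial of α, and in particular [Q(α):Q] = 3.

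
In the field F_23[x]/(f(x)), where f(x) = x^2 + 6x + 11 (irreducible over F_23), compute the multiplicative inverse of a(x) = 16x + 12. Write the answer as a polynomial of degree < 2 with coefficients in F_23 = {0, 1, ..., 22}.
a(x)^(-1) ≡ 12x + 17 (mod f(x))

Since f is irreducible over F_23, F_23[x]/(f) is a field and a(x) ≠ 0 has an inverse. Apply the extended Euclidean algorithm to f(x) and a(x) in F_23[x]: f(x) = (13x + 5)·a(x) + (20). The last nonzero remainder is the constant 20 = gcd(f, a) in F_23. Back-substituting through the division chain expresses 20 = s(x)·a(x) + t(x)·f(x) with s(x) ≡ 10x + 18 (mod f), so (10x + 18)·a(x) ≡ 20 (mod f). Multiplying by 20^(-1) ≡ 15 in F_23 gives a(x)^(-1) ≡ 15·(10x + 18) ≡ 12x + 17 (mod f). Check: (16x + 12)·(12x + 17) = 8x^2 + 2x + 20 ≡ 1 (mod x^2 + 6x + 11).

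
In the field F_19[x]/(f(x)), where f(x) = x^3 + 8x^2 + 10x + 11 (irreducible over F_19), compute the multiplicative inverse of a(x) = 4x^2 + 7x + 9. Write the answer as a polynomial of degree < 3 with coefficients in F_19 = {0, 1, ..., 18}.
a(x)^(-1) ≡ 6x^2 + 2x + 6 (mod f(x))

Since f is irreducible over F_19, F_19[x]/(f) is a field and a(x) ≠ 0 has an inverse. Apply the extended Euclidean algorithm to f(x) and a(x) in F_19[x]: f(x) = (5x + 17)·a(x) + (17x + 10);  a(x) = (17x + 15)·(17x + 10) + (11). The last nonzero remainder is the constant 11 = gcd(f, a) in F_19. Back-substituting through the division chain expresses 11 = s(x)·a(x) + t(x)·f(x) with s(x) ≡ 9x^2 + 3x + 9 (mod f), so (9x^2 + 3x + 9)·a(x) ≡ 11 (mod f). Multiplying by 11^(-1) ≡ 7 in F_19 gives a(x)^(-1) ≡ 7·(9x^2 + 3x + 9) ≡ 6x^2 + 2x + 6 (mod f). Check: (4x^2 + 7x + 9)·(6x^2 + 2x + 6) = 5x^4 + 12x^3 + 16x^2 + 3x + 16 ≡ 1 (mod x^3 + 8x^2 + 10x + 11).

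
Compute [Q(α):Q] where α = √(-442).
[Q(α):Q] = 2

[Q(α):Q] equals the degree of the minimal polynomial of α. Here α^2 = -442 and x^2 + 442 is irreducible (d = -442 is squarefree, ≠ 1, hence not a square), so deg(m_α) = 2. Thus [Q(α):Q] = 2.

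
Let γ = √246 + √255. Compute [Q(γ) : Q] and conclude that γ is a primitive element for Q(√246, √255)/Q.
[Q(γ) : Q] = 4 (equivalently, Q(γ) = Q(√246, √255))

Obviously Q(γ) ⊆ Q(√246, √255), and [Q(√246, √255):Q] = 4 (since 246, 255 are distinct squarefree integers > 1 with 62730 not a perfect square). To show equality we compute the minimal polynomial of γ. From γ = √246 + √255: γ^2 = 246 + 2√(62730) + 255 = 501 + 2√(62730), so γ^2 - 501 = 2√(62730); squaring, (γ^2 - 501)^2 = 4·62730, i.e. γ^4 - 1002γ^2 + 251001 - 250920 = 0, i.e. γ^4 - 1002γ^2 + 81 = 0. So γ is a root of x^4 - 1002x^2 + 81. This polynomial is irreducible over Q: it has no rational root (each ±√246 ± √255 is irrational), and any factorization into two quadratics over Q would force √(62730) ∈ Q (pairing opposite roots) or √246, √255 ∈ Q (other pairings), all impossible. Hence [Q(γ):Q] = 4 = [Q(√246, √255):Q], so Q(γ) = Q(√246, √255).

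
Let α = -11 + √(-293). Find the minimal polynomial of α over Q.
m_α(x) = x^2 + 22x + 414

From α + 11 = √(-293), squaring gives (α + 11)^2 = -293, i.e. α^2 + 22α + 121 = -293, so α^2 + 22α + 414 = 0. The discriminant of x^2 + 22x + 414 is (22)^2 - 4·(414) = 484 - 1656 = -1172, and 4·(-293) is not a perfect square in Q since -293 is squarefree and ≠ 1. Hence x^2 + 22x + 414 is irreducible over Q and is the minimal polynomial of α.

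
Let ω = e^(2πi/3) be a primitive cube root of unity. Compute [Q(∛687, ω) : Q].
[Q(∛687, ω) : Q] = 6

[Q(∛687):Q] = 3 (min poly x^3 - 687, irreducible since 687 is not a perfect cube). [Q(ω):Q] = 2 (min poly x^2 + x + 1). Since Q(∛687) ⊂ R and ω ∉ R, we have ω ∉ Q(∛687), so x^2 + x + 1 remains irreducible over Q(∛687) and [Q(∛687, ω) : Q(∛687)] = 2. By the tower law, [Q(∛687, ω) : Q] = 3 · 2 = 6. (In fact Q(∛687, ω) is the splitting field of x^3 - 687 over Q.)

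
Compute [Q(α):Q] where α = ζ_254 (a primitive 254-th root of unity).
[Q(α):Q] = 126

The minimal polynomial of ζ_254 over Q is the 254-th cyclotomic polynomial Φ_254(x), which is irreducible over Q and has degree φ(254) = 126. Hence [Q(α):Q] = φ(254) = 126.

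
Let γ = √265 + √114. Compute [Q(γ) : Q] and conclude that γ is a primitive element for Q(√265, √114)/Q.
[Q(γ) : Q] = 4 (equivalently, Q(γ) = Q(√265, √114))

Obviously Q(γ) ⊆ Q(√265, √114), and [Q(√265, √114):Q] = 4 (since 265, 114 are distinct squarefree integers > 1 with 30210 not a perfect square). To show equality we compute the minimal polynomial of γ. From γ = √265 + √114: γ^2 = 265 + 2√(30210) + 114 = 379 + 2√(30210), so γ^2 - 379 = 2√(30210); squaring, (γ^2 - 379)^2 = 4·30210, i.e. γ^4 - 758γ^2 + 143641 - 120840 = 0, i.e. γ^4 - 758γ^2 + 22801 = 0. So γ is a root of x^4 - 758x^2 + 22801. This polynomial is irreducible over Q: it has no rational root (each ±√265 ± √114 is irrational), and any factorization into two quadratics over Q would force √(30210) ∈ Q (pairing opposite roots) or √265, √114 ∈ Q (other pairings), all impossible. Hence [Q(γ):Q] = 4 = [Q(√265, √114):Q], so Q(γ) = Q(√265, √114).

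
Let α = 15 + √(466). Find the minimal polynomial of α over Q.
m_α(x) = x^2 - 30x - 241

From α - 15 = √(466), squaring gives (α - 15)^2 = 466, i.e. α^2 - 30α + 225 = 466, so α^2 - 30α - 241 = 0. The discriminant of x^2 - 30x - 241 is (-30)^2 - 4·(-241) = 900 + 964 = 1864, and 4·(466) is not a perfect square in Q since 466 is squarefree and ≠ 1. Hence x^2 - 30x - 241 is irreducible over Q and is the minimal polynomial of α.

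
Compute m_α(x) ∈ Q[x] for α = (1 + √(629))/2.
m_α(x) = x^2 - x - 157

From 2α - 1 = √(629), squaring gives (2α - 1)^2 = 629, i.e. 4α^2 - 4α + 1 = 629, so α^2 - α + (1 - 629)/4 = 0. Since 629 ≡ 1 (mod 4), (1 - 629)/4 = -157 ∈ Z. The polynomial x^2 - x - 157 has discriminant 1 - 4·(-157) = 629, which is not a perfect square in Q (d = 629 is squarefree and ≠ 1), so x^2 - x - 157 is irreducible over Q. It is the minimal polynomial of α.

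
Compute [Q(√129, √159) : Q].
[Q(√129, √159) : Q] = 4

[Q(√129):Q] = 2 (min poly x^2 - 129, irreducible since 129 is squarefree > 1). For the top step, suppose √159 ∈ Q(√129), say √159 = c + d√129 with c, d ∈ Q. Squaring: 159 = c^2 + 129d^2 + 2cd√129. Since √129 ∉ Q this forces 2cd = 0. If d = 0 then √159 = c ∈ Q, contradicting 159 squarefree > 1. If c = 0 then 159 = 129d^2, so 129·159 = (129d)^2 is a perfect square in Q — but 129·159 = 20511 is not a perfect square (since 129 and 159 are distinct squarefree integers). Contradiction. Hence √159 ∉ Q(√129), so x^2 - 159 stays irreducible over Q(√129) and [Q(√129, √159) : Q(√129)] = 2. By the tower law, [Q(√129, √159) : Q] = 2 · 2 = 4.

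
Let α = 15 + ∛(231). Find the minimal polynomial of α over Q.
m_α(x) = x^3 - 45x^2 + 675x - 3606

Set β = α - 15 = ∛(231), so β^3 = 231. Then (α - 15)^3 - 231 = 0, i.e. α is a root of g(x) = (x - 15)^3 - 231 = x^3 - 45x^2 + 675x - 3606. Since g(x) = h(x - 15) where h(x) = x^3 - 231, and h is irreducible over Q (because 231 is not a perfect cube, so h has no rational root, and a monic cubic with no rational root is irreducible), g is also irreducible (irreducibility is preserved under the substitution x → x - 15). Hence m_α(x) = x^3 - 45x^2 + 675x - 3606.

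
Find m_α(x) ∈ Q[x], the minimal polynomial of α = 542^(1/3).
m_α(x) = x^3 - 542

α satisfies α^3 = 542, so x^3 - 542 annihilates α. By the rational root test, a rational root p/q (in lowest terms) of x^3 - 542 would satisfy p^3 = 542 q^3, forcing q = 1 and p^3 = 542; but 542 is not a perfect cube, contradiction. A monic cubic over Q with no rational root is irreducible (any nontrivial factorization would include a linear factor). Hence x^3 - 542 is the minimal polynomial of α, and in particular [Q(α):Q] = 3.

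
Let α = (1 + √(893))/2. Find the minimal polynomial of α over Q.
m_α(x) = x^2 - x - 223

From 2α - 1 = √(893), squaring gives (2α - 1)^2 = 893, i.e. 4α^2 - 4α + 1 = 893, so α^2 - α + (1 - 893)/4 = 0. Since 893 ≡ 1 (mod 4), (1 - 893)/4 = -223 ∈ Z. The polynomial x^2 - x - 223 has discriminant 1 - 4·(-223) = 893, which is not a perfect square in Q (d = 893 is squarefree and ≠ 1), so x^2 - x - 223 is irreducible over Q. It is the minimal polynomial of α.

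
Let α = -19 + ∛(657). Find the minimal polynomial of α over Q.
m_α(x) = x^3 + 57x^2 + 1083x + 6202

Set β = α + 19 = ∛(657), so β^3 = 657. Then (α + 19)^3 - 657 = 0, i.e. α is a root of g(x) = (x + 19)^3 - 657 = x^3 + 57x^2 + 1083x + 6202. Since g(x) = h(x + 19) where h(x) = x^3 - 657, and h is irreducible over Q (because 657 is not a perfect cube, so h has no rational root, and a monic cubic with no rational root is irreducible), g is also irreducible (irreducibility is preserved under the substitution x → x + 19). Hence m_α(x) = x^3 + 57x^2 + 1083x + 6202.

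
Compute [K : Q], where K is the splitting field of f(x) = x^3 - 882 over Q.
[K : Q] = 6

The roots of x^3 - 882 are ∛882, ω∛882, ω^2∛882 where ω = e^(2πi/3) is a primitive cube root of unity, so K = Q(∛882, ω). Now [Q(∛882):Q] = 3 (since 882 is not a perfect cube, x^3 - 882 is irreducible) and [Q(ω):Q] = 2. Both 2 and 3 divide [K:Q], and [K:Q] ≤ 3·2 = 6, so [K:Q] = 6. (Equivalently: Q(∛882) ⊂ R but ω ∉ R, so [K : Q(∛882)] = 2.)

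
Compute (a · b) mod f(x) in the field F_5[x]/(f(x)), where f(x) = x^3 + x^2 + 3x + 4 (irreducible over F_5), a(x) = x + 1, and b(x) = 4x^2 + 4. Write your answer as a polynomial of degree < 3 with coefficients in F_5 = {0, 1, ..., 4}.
a · b ≡ 2x + 3 (mod f(x))

Multiply in F_5[x]: a(x)·b(x) = (x + 1)·(4x^2 + 4) = 4x^3 + 4x^2 + 4x + 4. This has degree ≥ 3, so divide by f(x) over F_5: 4x^3 + 4x^2 + 4x + 4 = (4)·(x^3 + x^2 + 3x + 4) + (2x + 3). Hence a·b ≡ 2x + 3 (mod f). (F_5[x]/(f) is a field with 5^3 = 125 elements since f is irreducible of degree 3.)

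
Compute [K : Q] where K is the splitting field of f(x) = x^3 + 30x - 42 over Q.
[K : Q] = 6

By the rational root test, any rational root of the monic integer polynomial f(x) = x^3 + 30x - 42 must be an integer dividing the constant term -42, i.e. one of ±{1, 2, 3, 6, 7, 14, 21, 42}. Evaluating: f(1) = -11, f(-1) = -73, f(2) = 26, f(-2) = -110, f(3) = 75, f(-3) = -159, f(6) = 354, f(-6) = -438, f(7) = 511, f(-7) = -595, f(14) = 3122, f(-14) = -3206, f(21) = 9849, f(-21) = -9933, f(42) = 75306, f(-42) = -75390; none is 0, so f has no rational root and is therefore irreducible over Q (a cubic with no linear factor over a field is irreducible). For an irreducible cubic, the Galois group is A_3 or S_3 according as the discriminant disc(f) = -4a^3 - 27b^2 = -4·(30)^3 - 27·(-42)^2 = -155628 is or is not a square in Q. Here disc(f) = -155628 is not a perfect square in Q, so the Galois group of f over Q is not contained in A_3 and must be all of S_3. The splitting field has degree |S_3| = 6 over Q, so [K : Q] = 6.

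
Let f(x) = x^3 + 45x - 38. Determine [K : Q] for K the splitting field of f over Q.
[K : Q] = 6

By the rational root test, any rational root of the monic integer polynomial f(x) = x^3 + 45x - 38 must be an integer dividing the constant term -38, i.e. one of ±{1, 2, 19, 38}. Evaluating: f(1) = 8, f(-1) = -84, f(2) = 60, f(-2) = -136, f(19) = 7676, f(-19) = -7752, f(38) = 56544, f(-38) = -56620; none is 0, so f has no rational root and is therefore irreducible over Q (a cubic with no linear factor over a field is irreducible). For an irreducible cubic, the Galois group is A_3 or S_3 according as the discriminant disc(f) = -4a^3 - 27b^2 = -4·(45)^3 - 27·(-38)^2 = -403488 is or is not a square in Q. Here disc(f) = -403488 is not a perfect square in Q, so the Galois group of f over Q is not contained in A_3 and must be all of S_3. The splitting field has degree |S_3| = 6 over Q, so [K : Q] = 6.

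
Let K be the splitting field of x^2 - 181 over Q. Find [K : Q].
[K : Q] = 2

f(x) = x^2 - 181 factors as (x - √181)(x + √181). The splitting field is K = Q(√181). Since 181 is squarefree and > 1, it is not a perfect square, so x^2 - 181 is irreducible over Q and [Q(√181) : Q] = 2. Hence [K : Q] = 2.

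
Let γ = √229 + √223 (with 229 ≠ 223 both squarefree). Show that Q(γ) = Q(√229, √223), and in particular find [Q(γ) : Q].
[Q(γ) : Q] = 4 (equivalently, Q(γ) = Q(√229, √223))

Obviously Q(γ) ⊆ Q(√229, √223), and [Q(√229, √223):Q] = 4 (since 229, 223 are distinct squarefree integers > 1 with 51067 not a perfect square). To show equality we compute the minimal polynomial of γ. From γ = √229 + √223: γ^2 = 229 + 2√(51067) + 223 = 452 + 2√(51067), so γ^2 - 452 = 2√(51067); squaring, (γ^2 - 452)^2 = 4·51067, i.e. γ^4 - 904γ^2 + 204304 - 204268 = 0, i.e. γ^4 - 904γ^2 + 36 = 0. So γ is a root of x^4 - 904x^2 + 36. This polynomial is irreducible over Q: it has no rational root (each ±√229 ± √223 is irrational), and any factorization into two quadratics over Q would force √(51067) ∈ Q (pairing opposite roots) or √229, √223 ∈ Q (other pairings), all impossible. Hence [Q(γ):Q] = 4 = [Q(√229, √223):Q], so Q(γ) = Q(√229, √223).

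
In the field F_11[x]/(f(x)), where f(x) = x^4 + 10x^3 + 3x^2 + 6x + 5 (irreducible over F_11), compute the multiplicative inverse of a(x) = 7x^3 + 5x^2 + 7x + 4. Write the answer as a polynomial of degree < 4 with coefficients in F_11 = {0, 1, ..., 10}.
a(x)^(-1) ≡ 8x^3 + 4x^2 + 4x + 1 (mod f(x))

Since f is irreducible over F_11, F_11[x]/(f) is a field and a(x) ≠ 0 has an inverse. Apply the extended Euclidean algorithm to f(x) and a(x) in F_11[x]: f(x) = (8x + 2)·a(x) + (3x^2 + 4x + 8);  a(x) = (6x + 1)·(3x^2 + 4x + 8) + (10x + 7);  (3x^2 + 4x + 8) = (8x + 8)·(10x + 7) + (7). The last nonzero remainder is the constant 7 = gcd(f, a) in F_11. Back-substituting through the division chain expresses 7 = s(x)·a(x) + t(x)·f(x) with s(x) ≡ x^3 + 6x^2 + 6x + 7 (mod f), so (x^3 + 6x^2 + 6x + 7)·a(x) ≡ 7 (mod f). Multiplying by 7^(-1) ≡ 8 in F_11 gives a(x)^(-1) ≡ 8·(x^3 + 6x^2 + 6x + 7) ≡ 8x^3 + 4x^2 + 4x + 1 (mod f). Check: (7x^3 + 5x^2 + 7x + 4)·(8x^3 + 4x^2 + 4x + 1) = x^6 + 2x^5 + 5x^4 + 10x^3 + 5x^2 + x + 4 ≡ 1 (mod x^4 + 10x^3 + 3x^2 + 6x + 5).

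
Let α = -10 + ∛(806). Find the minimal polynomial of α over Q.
m_α(x) = x^3 + 30x^2 + 300x + 194

Set β = α + 10 = ∛(806), so β^3 = 806. Then (α + 10)^3 - 806 = 0, i.e. α is a root of g(x) = (x + 10)^3 - 806 = x^3 + 30x^2 + 300x + 194. Since g(x) = h(x + 10) where h(x) = x^3 - 806, and h is irreducible over Q (because 806 is not a perfect cube, so h has no rational root, and a monic cubic with no rational root is irreducible), g is also irreducible (irreducibility is preserved under the substitution x → x + 10). Hence m_α(x) = x^3 + 30x^2 + 300x + 194.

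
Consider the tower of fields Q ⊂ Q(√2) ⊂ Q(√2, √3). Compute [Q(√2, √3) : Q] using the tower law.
[Q(√2, √3) : Q] = 4

[Q(√2):Q] = 2 (min poly x^2 - 2, irreducible since 2 is squarefree > 1). For the top step, suppose √3 ∈ Q(√2), say √3 = c + d√2 with c, d ∈ Q. Squaring: 3 = c^2 + 2d^2 + 2cd√2. Since √2 ∉ Q this forces 2cd = 0. If d = 0 then √3 = c ∈ Q, contradicting 3 squarefree > 1. If c = 0 then 3 = 2d^2, so 2·3 = (2d)^2 is a perfect square in Q — but 2·3 = 6 is not a perfect square (since 2 and 3 are distinct squarefree integers). Contradiction. Hence √3 ∉ Q(√2), so x^2 - 3 stays irreducible over Q(√2) and [Q(√2, √3) : Q(√2)] = 2. By the tower law, [Q(√2, √3) : Q] = 2 · 2 = 4.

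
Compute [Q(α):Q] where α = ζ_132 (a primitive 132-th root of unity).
[Q(α):Q] = 40

The minimal polynomial of ζ_132 over Q is the 132-th cyclotomic polynomial Φ_132(x), which is irreducible over Q and has degree φ(132) = 40. Hence [Q(α):Q] = φ(132) = 40.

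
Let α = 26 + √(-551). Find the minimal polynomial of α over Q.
m_α(x) = x^2 - 52x + 1227

From α - 26 = √(-551), squaring gives (α - 26)^2 = -551, i.e. α^2 - 52α + 676 = -551, so α^2 - 52α + 1227 = 0. The discriminant of x^2 - 52x + 1227 is (-52)^2 - 4·(1227) = 2704 - 4908 = -2204, and 4·(-551) is not a perfect square in Q since -551 is squarefree and ≠ 1. Hence x^2 - 52x + 1227 is irreducible over Q and is the minimal polynomial of α.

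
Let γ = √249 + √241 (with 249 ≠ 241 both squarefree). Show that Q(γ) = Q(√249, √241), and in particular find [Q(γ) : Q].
[Q(γ) : Q] = 4 (equivalently, Q(γ) = Q(√249, √241))

Obviously Q(γ) ⊆ Q(√249, √241), and [Q(√249, √241):Q] = 4 (since 249, 241 are distinct squarefree integers > 1 with 60009 not a perfect square). To show equality we compute the minimal polynomial of γ. From γ = √249 + √241: γ^2 = 249 + 2√(60009) + 241 = 490 + 2√(60009), so γ^2 - 490 = 2√(60009); squaring, (γ^2 - 490)^2 = 4·60009, i.e. γ^4 - 980γ^2 + 240100 - 240036 = 0, i.e. γ^4 - 980γ^2 + 64 = 0. So γ is a root of x^4 - 980x^2 + 64. This polynomial is irreducible over Q: it has no rational root (each ±√249 ± √241 is irrational), and any factorization into two quadratics over Q would force √(60009) ∈ Q (pairing opposite roots) or √249, √241 ∈ Q (other pairings), all impossible. Hence [Q(γ):Q] = 4 = [Q(√249, √241):Q], so Q(γ) = Q(√249, √241).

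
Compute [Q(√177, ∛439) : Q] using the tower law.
[Q(√177, ∛439) : Q] = 6

Let L = Q(√177, ∛439). Since Q(√177) ⊂ L and [Q(√177):Q] = 2, the tower law gives 2 | [L:Q]. Likewise Q(∛439) ⊂ L with [Q(∛439):Q] = 3 (because 439 is not a perfect cube), so 3 | [L:Q]. As gcd(2,3) = 1, [L:Q] is divisible by 6. Conversely L is generated over Q by √177 and ∛439, so [L:Q] ≤ 2·3 = 6. Therefore [Q(√177, ∛439) : Q] = 6.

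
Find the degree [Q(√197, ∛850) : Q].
[Q(√197, ∛850) : Q] = 6

Let L = Q(√197, ∛850). Since Q(√197) ⊂ L and [Q(√197):Q] = 2, the tower law gives 2 | [L:Q]. Likewise Q(∛850) ⊂ L with [Q(∛850):Q] = 3 (because 850 is not a perfect cube), so 3 | [L:Q]. As gcd(2,3) = 1, [L:Q] is divisible by 6. Conversely L is generated over Q by √197 and ∛850, so [L:Q] ≤ 2·3 = 6. Therefore [Q(√197, ∛850) : Q] = 6.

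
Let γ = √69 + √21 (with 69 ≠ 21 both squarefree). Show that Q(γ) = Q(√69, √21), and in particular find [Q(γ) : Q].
[Q(γ) : Q] = 4 (equivalently, Q(γ) = Q(√69, √21))

Obviously Q(γ) ⊆ Q(√69, √21), and [Q(√69, √21):Q] = 4 (since 69, 21 are distinct squarefree integers > 1 with 1449 not a perfect square). To show equality we compute the minimal polynomial of γ. From γ = √69 + √21: γ^2 = 69 + 2√(1449) + 21 = 90 + 2√(1449), so γ^2 - 90 = 2√(1449); squaring, (γ^2 - 90)^2 = 4·1449, i.e. γ^4 - 180γ^2 + 8100 - 5796 = 0, i.e. γ^4 - 180γ^2 + 2304 = 0. So γ is a root of x^4 - 180x^2 + 2304. This polynomial is irreducible over Q: it has no rational root (each ±√69 ± √21 is irrational), and any factorization into two quadratics over Q would force √(1449) ∈ Q (pairing opposite roots) or √69, √21 ∈ Q (other pairings), all impossible. Hence [Q(γ):Q] = 4 = [Q(√69, √21):Q], so Q(γ) = Q(√69, √21).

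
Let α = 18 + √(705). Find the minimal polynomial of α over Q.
m_α(x) = x^2 - 36x - 381

From α - 18 = √(705), squaring gives (α - 18)^2 = 705, i.e. α^2 - 36α + 324 = 705, so α^2 - 36α - 381 = 0. The discriminant of x^2 - 36x - 381 is (-36)^2 - 4·(-381) = 1296 + 1524 = 2820, and 4·(705) is not a perfect square in Q since 705 is squarefree and ≠ 1. Hence x^2 - 36x - 381 is irreducible over Q and is the minimal polynomial of α.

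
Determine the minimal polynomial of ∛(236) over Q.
m_α(x) = x^3 - 236

α satisfies α^3 = 236, so x^3 - 236 annihilates α. By the rational root test, a rational root p/q (in lowest terms) of x^3 - 236 would satisfy p^3 = 236 q^3, forcing q = 1 and p^3 = 236; but 236 is not a perfect cube, contradiction. A monic cubic over Q with no rational root is irreducible (any nontrivial factorization would include a linear factor). Hence x^3 - 236 is the minimal polynomial of α, and in particular [Q(α):Q] = 3.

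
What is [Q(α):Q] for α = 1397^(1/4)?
[Q(α):Q] = 4

α is a root of x^4 - 1397. By Eisenstein's criterion at the prime p = 11 (which divides the constant term 1397 but p^2 = 121 does not, since 1397 is squarefree), x^4 - 1397 is irreducible over Q. Hence [Q(α):Q] = 4.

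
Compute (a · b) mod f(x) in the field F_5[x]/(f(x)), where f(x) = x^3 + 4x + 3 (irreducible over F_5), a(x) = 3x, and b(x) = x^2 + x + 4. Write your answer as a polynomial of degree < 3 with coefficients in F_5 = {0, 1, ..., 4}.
a · b ≡ 3x^2 + 1 (mod f(x))

Multiply in F_5[x]: a(x)·b(x) = (3x)·(x^2 + x + 4) = 3x^3 + 3x^2 + 2x. This has degree ≥ 3, so divide by f(x) over F_5: 3x^3 + 3x^2 + 2x = (3)·(x^3 + 4x + 3) + (3x^2 + 1). Hence a·b ≡ 3x^2 + 1 (mod f). (F_5[x]/(f) is a field with 5^3 = 125 elements since f is irreducible of degree 3.)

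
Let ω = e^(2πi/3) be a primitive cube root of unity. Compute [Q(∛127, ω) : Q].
[Q(∛127, ω) : Q] = 6

[Q(∛127):Q] = 3 (min poly x^3 - 127, irreducible since 127 is not a perfect cube). [Q(ω):Q] = 2 (min poly x^2 + x + 1). Since Q(∛127) ⊂ R and ω ∉ R, we have ω ∉ Q(∛127), so x^2 + x + 1 remains irreducible over Q(∛127) and [Q(∛127, ω) : Q(∛127)] = 2. By the tower law, [Q(∛127, ω) : Q] = 3 · 2 = 6. (In fact Q(∛127, ω) is the splitting field of x^3 - 127 over Q.)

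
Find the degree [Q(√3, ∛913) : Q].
[Q(√3, ∛913) : Q] = 6

Let L = Q(√3, ∛913). Since Q(√3) ⊂ L and [Q(√3):Q] = 2, the tower law gives 2 | [L:Q]. Likewise Q(∛913) ⊂ L with [Q(∛913):Q] = 3 (because 913 is not a perfect cube), so 3 | [L:Q]. As gcd(2,3) = 1, [L:Q] is divisible by 6. Conversely L is generated over Q by √3 and ∛913, so [L:Q] ≤ 2·3 = 6. Therefore [Q(√3, ∛913) : Q] = 6.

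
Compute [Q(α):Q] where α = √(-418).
[Q(α):Q] = 2

[Q(α):Q] equals the degree of the minimal polynomial of α. Here α^2 = -418 and x^2 + 418 is irreducible (d = -418 is squarefree, ≠ 1, hence not a square), so deg(m_α) = 2. Thus [Q(α):Q] = 2.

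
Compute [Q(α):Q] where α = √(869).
[Q(α):Q] = 2

[Q(α):Q] equals the degree of the minimal polynomial of α. Here α^2 = 869 and x^2 - 869 is irreducible (d = 869 is squarefree, ≠ 1, hence not a square), so deg(m_α) = 2. Thus [Q(α):Q] = 2.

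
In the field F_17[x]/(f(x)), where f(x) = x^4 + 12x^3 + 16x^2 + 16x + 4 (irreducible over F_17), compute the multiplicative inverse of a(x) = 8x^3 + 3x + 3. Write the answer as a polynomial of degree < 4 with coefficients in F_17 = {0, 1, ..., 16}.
a(x)^(-1) ≡ x^3 + 13x^2 + 11x + 10 (mod f(x))

Since f is irreducible over F_17, F_17[x]/(f) is a field and a(x) ≠ 0 has an inverse. Apply the extended Euclidean algorithm to f(x) and a(x) in F_17[x]: f(x) = (15x + 10)·a(x) + (5x^2 + 9x + 8);  a(x) = (5x + 8)·(5x^2 + 9x + 8) + (10x + 7);  (5x^2 + 9x + 8) = (9x + 15)·(10x + 7) + (5). The last nonzero remainder is the constant 5 = gcd(f, a) in F_17. Back-substituting through the division chain expresses 5 = s(x)·a(x) + t(x)·f(x) with s(x) ≡ 5x^3 + 14x^2 + 4x + 16 (mod f), so (5x^3 + 14x^2 + 4x + 16)·a(x) ≡ 5 (mod f). Multiplying by 5^(-1) ≡ 7 in F_17 gives a(x)^(-1) ≡ 7·(5x^3 + 14x^2 + 4x + 16) ≡ x^3 + 13x^2 + 11x + 10 (mod f). Check: (8x^3 + 3x + 3)·(x^3 + 13x^2 + 11x + 10) = 8x^6 + 2x^5 + 6x^4 + 3x^3 + 4x^2 + 12x + 13 ≡ 1 (mod x^4 + 12x^3 + 16x^2 + 16x + 4).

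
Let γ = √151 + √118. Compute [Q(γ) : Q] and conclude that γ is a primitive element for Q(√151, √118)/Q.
[Q(γ) : Q] = 4 (equivalently, Q(γ) = Q(√151, √118))

Obviously Q(γ) ⊆ Q(√151, √118), and [Q(√151, √118):Q] = 4 (since 151, 118 are distinct squarefree integers > 1 with 17818 not a perfect square). To show equality we compute the minimal polynomial of γ. From γ = √151 + √118: γ^2 = 151 + 2√(17818) + 118 = 269 + 2√(17818), so γ^2 - 269 = 2√(17818); squaring, (γ^2 - 269)^2 = 4·17818, i.e. γ^4 - 538γ^2 + 72361 - 71272 = 0, i.e. γ^4 - 538γ^2 + 1089 = 0. So γ is a root of x^4 - 538x^2 + 1089. This polynomial is irreducible over Q: it has no rational root (each ±√151 ± √118 is irrational), and any factorization into two quadratics over Q would force √(17818) ∈ Q (pairing opposite roots) or √151, √118 ∈ Q (other pairings), all impossible. Hence [Q(γ):Q] = 4 = [Q(√151, √118):Q], so Q(γ) = Q(√151, √118).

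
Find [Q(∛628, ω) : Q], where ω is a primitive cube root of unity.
[Q(∛628, ω) : Q] = 6

[Q(∛628):Q] = 3 (min poly x^3 - 628, irreducible since 628 is not a perfect cube). [Q(ω):Q] = 2 (min poly x^2 + x + 1). Since Q(∛628) ⊂ R and ω ∉ R, we have ω ∉ Q(∛628), so x^2 + x + 1 remains irreducible over Q(∛628) and [Q(∛628, ω) : Q(∛628)] = 2. By the tower law, [Q(∛628, ω) : Q] = 3 · 2 = 6. (In fact Q(∛628, ω) is the splitting field of x^3 - 628 over Q.)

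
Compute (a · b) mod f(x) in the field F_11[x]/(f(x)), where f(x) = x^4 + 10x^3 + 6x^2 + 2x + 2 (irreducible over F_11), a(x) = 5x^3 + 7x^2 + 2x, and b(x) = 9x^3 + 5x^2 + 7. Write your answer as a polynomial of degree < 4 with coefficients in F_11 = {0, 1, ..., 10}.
a · b ≡ 8x^3 + 10x^2 + 4x + 3 (mod f(x))

Multiply in F_11[x]: a(x)·b(x) = (5x^3 + 7x^2 + 2x)·(9x^3 + 5x^2 + 7) = x^6 + 9x^4 + x^3 + 5x^2 + 3x. This has degree ≥ 4, so divide by f(x) over F_11: x^6 + 9x^4 + x^3 + 5x^2 + 3x = (x^2 + x + 4)·(x^4 + 10x^3 + 6x^2 + 2x + 2) + (8x^3 + 10x^2 + 4x + 3). Hence a·b ≡ 8x^3 + 10x^2 + 4x + 3 (mod f). (F_11[x]/(f) is a field with 11^4 = 14641 elements since f is irreducible of degree 4.)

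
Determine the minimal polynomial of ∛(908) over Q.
m_α(x) = x^3 - 908

α satisfies α^3 = 908, so x^3 - 908 annihilates α. By the rational root test, a rational root p/q (in lowest terms) of x^3 - 908 would satisfy p^3 = 908 q^3, forcing q = 1 and p^3 = 908; but 908 is not a perfect cube, contradiction. A monic cubic over Q with no rational root is irreducible (any nontrivial factorization would include a linear factor). Hence x^3 - 908 is the minimal polynomial of α, and in particular [Q(α):Q] = 3.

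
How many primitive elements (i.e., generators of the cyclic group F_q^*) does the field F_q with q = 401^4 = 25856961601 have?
There are φ(25856961600) = 6325862400 primitive elements

F_q^* is cyclic of order q - 1 = 25856961600. A cyclic group of order m has exactly φ(m) generators. Here m = 25856961600 = 2^6 · 3 · 5^2 · 37 · 41 · 53 · 67, so the number of primitive elements is φ(25856961600) = 6325862400.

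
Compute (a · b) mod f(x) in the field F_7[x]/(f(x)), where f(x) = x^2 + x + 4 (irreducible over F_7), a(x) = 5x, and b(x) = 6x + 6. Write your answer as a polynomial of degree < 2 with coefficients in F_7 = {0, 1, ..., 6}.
a · b ≡ 6 (mod f(x))

Multiply in F_7[x]: a(x)·b(x) = (5x)·(6x + 6) = 2x^2 + 2x. This has degree ≥ 2, so divide by f(x) over F_7: 2x^2 + 2x = (2)·(x^2 + x + 4) + (6). Hence a·b ≡ 6 (mod f). (F_7[x]/(f) is a field with 7^2 = 49 elements since f is irreducible of degree 2.)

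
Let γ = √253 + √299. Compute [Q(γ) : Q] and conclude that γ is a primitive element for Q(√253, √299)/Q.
[Q(γ) : Q] = 4 (equivalently, Q(γ) = Q(√253, √299))

Obviously Q(γ) ⊆ Q(√253, √299), and [Q(√253, √299):Q] = 4 (since 253, 299 are distinct squarefree integers > 1 with 75647 not a perfect square). To show equality we compute the minimal polynomial of γ. From γ = √253 + √299: γ^2 = 253 + 2√(75647) + 299 = 552 + 2√(75647), so γ^2 - 552 = 2√(75647); squaring, (γ^2 - 552)^2 = 4·75647, i.e. γ^4 - 1104γ^2 + 304704 - 302588 = 0, i.e. γ^4 - 1104γ^2 + 2116 = 0. So γ is a root of x^4 - 1104x^2 + 2116. This polynomial is irreducible over Q: it has no rational root (each ±√253 ± √299 is irrational), and any factorization into two quadratics over Q would force √(75647) ∈ Q (pairing opposite roots) or √253, √299 ∈ Q (other pairings), all impossible. Hence [Q(γ):Q] = 4 = [Q(√253, √299):Q], so Q(γ) = Q(√253, √299).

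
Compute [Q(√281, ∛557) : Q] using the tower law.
[Q(√281, ∛557) : Q] = 6

Let L = Q(√281, ∛557). Since Q(√281) ⊂ L and [Q(√281):Q] = 2, the tower law gives 2 | [L:Q]. Likewise Q(∛557) ⊂ L with [Q(∛557):Q] = 3 (because 557 is not a perfect cube), so 3 | [L:Q]. As gcd(2,3) = 1, [L:Q] is divisible by 6. Conversely L is generated over Q by √281 and ∛557, so [L:Q] ≤ 2·3 = 6. Therefore [Q(√281, ∛557) : Q] = 6.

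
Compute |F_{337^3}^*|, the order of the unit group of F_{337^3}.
|F_{337^3}^*| = 38272752

F_{337^3} has 337^3 = 38272753 elements; its multiplicative group consists of all nonzero elements, so |F_{337^3}^*| = 38272753 - 1 = 38272752. (It is cyclic since any finite subgroup of the multiplicative group of a field is cyclic.)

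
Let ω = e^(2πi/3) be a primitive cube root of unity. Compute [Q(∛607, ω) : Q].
[Q(∛607, ω) : Q] = 6

[Q(∛607):Q] = 3 (min poly x^3 - 607, irreducible since 607 is not a perfect cube). [Q(ω):Q] = 2 (min poly x^2 + x + 1). Since Q(∛607) ⊂ R and ω ∉ R, we have ω ∉ Q(∛607), so x^2 + x + 1 remains irreducible over Q(∛607) and [Q(∛607, ω) : Q(∛607)] = 2. By the tower law, [Q(∛607, ω) : Q] = 3 · 2 = 6. (In fact Q(∛607, ω) is the splitting field of x^3 - 607 over Q.)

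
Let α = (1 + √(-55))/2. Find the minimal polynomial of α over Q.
m_α(x) = x^2 - x + 14

From 2α - 1 = √(-55), squaring gives (2α - 1)^2 = -55, i.e. 4α^2 - 4α + 1 = -55, so α^2 - α + (1 + 55)/4 = 0. Since -55 ≡ 1 (mod 4), (1 + 55)/4 = 14 ∈ Z. The polynomial x^2 - x + 14 has discriminant 1 - 4·(14) = -55, which is not a perfect square in Q (d = -55 is squarefree and ≠ 1), so x^2 - x + 14 is irreducible over Q. It is the minimal polynomial of α.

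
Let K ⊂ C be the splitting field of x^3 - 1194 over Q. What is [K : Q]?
[K : Q] = 6

The roots of x^3 - 1194 are ∛1194, ω∛1194, ω^2∛1194 where ω = e^(2πi/3) is a primitive cube root of unity, so K = Q(∛1194, ω). Now [Q(∛1194):Q] = 3 (since 1194 is not a perfect cube, x^3 - 1194 is irreducible) and [Q(ω):Q] = 2. Both 2 and 3 divide [K:Q], and [K:Q] ≤ 3·2 = 6, so [K:Q] = 6. (Equivalently: Q(∛1194) ⊂ R but ω ∉ R, so [K : Q(∛1194)] = 2.)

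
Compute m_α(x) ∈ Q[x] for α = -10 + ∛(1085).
m_α(x) = x^3 + 30x^2 + 300x - 85

Set β = α + 10 = ∛(1085), so β^3 = 1085. Then (α + 10)^3 - 1085 = 0, i.e. α is a root of g(x) = (x + 10)^3 - 1085 = x^3 + 30x^2 + 300x - 85. Since g(x) = h(x + 10) where h(x) = x^3 - 1085, and h is irreducible over Q (because 1085 is not a perfect cube, so h has no rational root, and a monic cubic with no rational root is irreducible), g is also irreducible (irreducibility is preserved under the substitution x → x + 10). Hence m_α(x) = x^3 + 30x^2 + 300x - 85.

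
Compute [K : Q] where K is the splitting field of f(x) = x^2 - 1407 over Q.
[K : Q] = 2

f(x) = x^2 - 1407 factors as (x - √1407)(x + √1407). The splitting field is K = Q(√1407). Since 1407 is squarefree and > 1, it is not a perfect square, so x^2 - 1407 is irreducible over Q and [Q(√1407) : Q] = 2. Hence [K : Q] = 2.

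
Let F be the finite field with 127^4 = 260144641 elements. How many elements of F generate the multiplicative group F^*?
There are φ(260144640) = 59424768 primitive elements

F_q^* is cyclic of order q - 1 = 260144640. A cyclic group of order m has exactly φ(m) generators. Here m = 260144640 = 2^9 · 3^2 · 5 · 7 · 1613, so the number of primitive elements is φ(260144640) = 59424768.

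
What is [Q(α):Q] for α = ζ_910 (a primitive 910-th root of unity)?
[Q(α):Q] = 288

The minimal polynomial of ζ_910 over Q is the 910-th cyclotomic polynomial Φ_910(x), which is irreducible over Q and has degree φ(910) = 288. Hence [Q(α):Q] = φ(910) = 288.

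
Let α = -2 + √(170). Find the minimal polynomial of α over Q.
m_α(x) = x^2 + 4x - 166

From α + 2 = √(170), squaring gives (α + 2)^2 = 170, i.e. α^2 + 4α + 4 = 170, so α^2 + 4α - 166 = 0. The discriminant of x^2 + 4x - 166 is (4)^2 - 4·(-166) = 16 + 664 = 680, and 4·(170) is not a perfect square in Q since 170 is squarefree and ≠ 1. Hence x^2 + 4x - 166 is irreducible over Q and is the minimal polynomial of α.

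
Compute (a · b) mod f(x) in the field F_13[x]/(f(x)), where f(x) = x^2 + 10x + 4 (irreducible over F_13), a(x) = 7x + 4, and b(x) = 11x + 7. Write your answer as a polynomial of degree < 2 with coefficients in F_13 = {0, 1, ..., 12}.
a · b ≡ 12x + 6 (mod f(x))

Multiply in F_13[x]: a(x)·b(x) = (7x + 4)·(11x + 7) = 12x^2 + 2x + 2. This has degree ≥ 2, so divide by f(x) over F_13: 12x^2 + 2x + 2 = (12)·(x^2 + 10x + 4) + (12x + 6). Hence a·b ≡ 12x + 6 (mod f). (F_13[x]/(f) is a field with 13^2 = 169 elements since f is irreducible of degree 2.)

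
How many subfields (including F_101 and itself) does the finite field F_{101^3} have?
F_{101^3} has 2 subfields

The subfields of F_{p^n} are exactly the fields F_{p^d} for d | n (each is the fixed field of the unique index-d subgroup of Gal(F_{p^n}/F_p) ≅ Z/nZ). The divisors of n = 3 are {1, 3}, giving 2 subfields: F_{101^1}, F_{101^3}.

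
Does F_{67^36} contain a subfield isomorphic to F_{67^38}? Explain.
No: F_{67^38} is not a subfield of F_{67^36}

F_{p^m} embeds in F_{p^n} iff m | n. Here 38 ∤ 36 (since 36 = 0·38 + 36 with remainder 36 ≠ 0), so F_{67^38} is not a subfield of F_{67^36}. Equivalently: if it were, the tower law would give 38 = [F_{67^38}:F_67] dividing [F_{67^36}:F_67] = 36, contradiction.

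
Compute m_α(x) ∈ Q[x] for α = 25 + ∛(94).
m_α(x) = x^3 - 75x^2 + 1875x - 15719

Set β = α - 25 = ∛(94), so β^3 = 94. Then (α - 25)^3 - 94 = 0, i.e. α is a root of g(x) = (x - 25)^3 - 94 = x^3 - 75x^2 + 1875x - 15719. Since g(x) = h(x - 25) where h(x) = x^3 - 94, and h is irreducible over Q (because 94 is not a perfect cube, so h has no rational root, and a monic cubic with no rational root is irreducible), g is also irreducible (irreducibility is preserved under the substitution x → x - 25). Hence m_α(x) = x^3 - 75x^2 + 1875x - 15719.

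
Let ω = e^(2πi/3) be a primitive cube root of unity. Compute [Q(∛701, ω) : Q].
[Q(∛701, ω) : Q] = 6

[Q(∛701):Q] = 3 (min poly x^3 - 701, irreducible since 701 is not a perfect cube). [Q(ω):Q] = 2 (min poly x^2 + x + 1). Since Q(∛701) ⊂ R and ω ∉ R, we have ω ∉ Q(∛701), so x^2 + x + 1 remains irreducible over Q(∛701) and [Q(∛701, ω) : Q(∛701)] = 2. By the tower law, [Q(∛701, ω) : Q] = 3 · 2 = 6. (In fact Q(∛701, ω) is the splitting field of x^3 - 701 over Q.)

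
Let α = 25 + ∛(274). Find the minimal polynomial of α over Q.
m_α(x) = x^3 - 75x^2 + 1875x - 15899

Set β = α - 25 = ∛(274), so β^3 = 274. Then (α - 25)^3 - 274 = 0, i.e. α is a root of g(x) = (x - 25)^3 - 274 = x^3 - 75x^2 + 1875x - 15899. Since g(x) = h(x - 25) where h(x) = x^3 - 274, and h is irreducible over Q (because 274 is not a perfect cube, so h has no rational root, and a monic cubic with no rational root is irreducible), g is also irreducible (irreducibility is preserved under the substitution x → x - 25). Hence m_α(x) = x^3 - 75x^2 + 1875x - 15899.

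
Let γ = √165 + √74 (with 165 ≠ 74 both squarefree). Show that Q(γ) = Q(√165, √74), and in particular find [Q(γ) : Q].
[Q(γ) : Q] = 4 (equivalently, Q(γ) = Q(√165, √74))

Obviously Q(γ) ⊆ Q(√165, √74), and [Q(√165, √74):Q] = 4 (since 165, 74 are distinct squarefree integers > 1 with 12210 not a perfect square). To show equality we compute the minimal polynomial of γ. From γ = √165 + √74: γ^2 = 165 + 2√(12210) + 74 = 239 + 2√(12210), so γ^2 - 239 = 2√(12210); squaring, (γ^2 - 239)^2 = 4·12210, i.e. γ^4 - 478γ^2 + 57121 - 48840 = 0, i.e. γ^4 - 478γ^2 + 8281 = 0. So γ is a root of x^4 - 478x^2 + 8281. This polynomial is irreducible over Q: it has no rational root (each ±√165 ± √74 is irrational), and any factorization into two quadratics over Q would force √(12210) ∈ Q (pairing opposite roots) or √165, √74 ∈ Q (other pairings), all impossible. Hence [Q(γ):Q] = 4 = [Q(√165, √74):Q], so Q(γ) = Q(√165, √74).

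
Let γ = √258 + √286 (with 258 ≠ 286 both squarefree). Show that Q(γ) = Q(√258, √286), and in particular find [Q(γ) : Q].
[Q(γ) : Q] = 4 (equivalently, Q(γ) = Q(√258, √286))

Obviously Q(γ) ⊆ Q(√258, √286), and [Q(√258, √286):Q] = 4 (since 258, 286 are distinct squarefree integers > 1 with 73788 not a perfect square). To show equality we compute the minimal polynomial of γ. From γ = √258 + √286: γ^2 = 258 + 2√(73788) + 286 = 544 + 2√(73788), so γ^2 - 544 = 2√(73788); squaring, (γ^2 - 544)^2 = 4·73788, i.e. γ^4 - 1088γ^2 + 295936 - 295152 = 0, i.e. γ^4 - 1088γ^2 + 784 = 0. So γ is a root of x^4 - 1088x^2 + 784. This polynomial is irreducible over Q: it has no rational root (each ±√258 ± √286 is irrational), and any factorization into two quadratics over Q would force √(73788) ∈ Q (pairing opposite roots) or √258, √286 ∈ Q (other pairings), all impossible. Hence [Q(γ):Q] = 4 = [Q(√258, √286):Q], so Q(γ) = Q(√258, √286).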